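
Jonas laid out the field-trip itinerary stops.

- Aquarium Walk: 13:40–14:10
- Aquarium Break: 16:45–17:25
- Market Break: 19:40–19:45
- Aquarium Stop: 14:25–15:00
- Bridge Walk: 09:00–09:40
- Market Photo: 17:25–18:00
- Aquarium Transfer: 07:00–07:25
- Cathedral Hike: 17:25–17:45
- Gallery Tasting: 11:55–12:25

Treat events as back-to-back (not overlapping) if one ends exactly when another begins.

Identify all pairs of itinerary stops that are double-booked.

Cathedral Hike & Market Photo

Two intervals overlap when each starts before the other ends.
Sorted by start: Aquarium Transfer, Bridge Walk, Gallery Tasting, Aquarium Walk, Aquarium Stop, Aquarium Break, Cathedral Hike, Market Photo, Market Break.
Bridge Walk starts after Aquarium Transfer ends, so nothing later overlaps Aquarium Transfer either.
Gallery Tasting starts after Bridge Walk ends, so nothing later overlaps Bridge Walk either.
Aquarium Walk starts after Gallery Tasting ends, so nothing later overlaps Gallery Tasting either.
Aquarium Stop starts after Aquarium Walk ends, so nothing later overlaps Aquarium Walk either.
Aquarium Break starts after Aquarium Stop ends, so nothing later overlaps Aquarium Stop either.
Cathedral Hike starts exactly when Aquarium Break ends (back-to-back, no overlap), so nothing later overlaps Aquarium Break either.
Market Photo starts before Cathedral Hike ends → Cathedral Hike and Market Photo overlap.
Market Break starts after Cathedral Hike ends.
Market Break starts after Market Photo ends.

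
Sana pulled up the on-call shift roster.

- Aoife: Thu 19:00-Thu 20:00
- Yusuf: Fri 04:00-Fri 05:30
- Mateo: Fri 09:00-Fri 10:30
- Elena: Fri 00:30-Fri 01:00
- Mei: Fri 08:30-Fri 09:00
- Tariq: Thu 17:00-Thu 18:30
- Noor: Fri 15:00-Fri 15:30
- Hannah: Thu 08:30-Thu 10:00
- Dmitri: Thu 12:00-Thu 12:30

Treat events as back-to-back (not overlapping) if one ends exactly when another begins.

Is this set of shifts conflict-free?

Two intervals overlap when each starts before the other ends.
Sorted by start: Hannah, Dmitri, Tariq, Aoife, Elena, Yusuf, Mei, Mateo, Noor.
Dmitri starts after Hannah ends, so nothing later overlaps Hannah either.
Tariq starts after Dmitri ends, so nothing later overlaps Dmitri either.
Aoife starts after Tariq ends, so nothing later overlaps Tariq either.
Elena starts after Aoife ends, so nothing later overlaps Aoife either.
Yusuf starts after Elena ends, so nothing later overlaps Elena either.
Mei starts after Yusuf ends, so nothing later overlaps Yusuf either.
Mateo starts exactly when Mei ends (back-to-back, no overlap), so nothing later overlaps Mei either.
Noor starts after Mateo ends.
Every pair is clear; the schedule has no overlaps.

Yes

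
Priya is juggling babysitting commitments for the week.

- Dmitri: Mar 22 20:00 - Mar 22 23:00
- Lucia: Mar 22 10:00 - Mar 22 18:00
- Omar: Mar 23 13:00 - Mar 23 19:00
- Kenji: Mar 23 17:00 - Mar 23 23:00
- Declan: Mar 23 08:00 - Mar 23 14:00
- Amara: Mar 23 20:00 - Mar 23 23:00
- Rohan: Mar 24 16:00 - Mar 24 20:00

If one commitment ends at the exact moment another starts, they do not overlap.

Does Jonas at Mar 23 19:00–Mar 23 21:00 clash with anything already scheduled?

Yes — it overlaps Amara, Kenji

Lucia: ends Mar 22 18:00 at or before Jonas starts Mar 23 19:00 → clear.
Dmitri: ends Mar 22 23:00 at or before Jonas starts Mar 23 19:00 → clear.
Declan: ends Mar 23 14:00 at or before Jonas starts Mar 23 19:00 → clear.
Omar: ends Mar 23 19:00 at or before Jonas starts Mar 23 19:00 → clear.
Kenji: starts Mar 23 17:00 before Jonas ends Mar 23 21:00, and ends Mar 23 23:00 after Jonas starts Mar 23 19:00 → overlap.
Amara: starts Mar 23 20:00 before Jonas ends Mar 23 21:00, and ends Mar 23 23:00 after Jonas starts Mar 23 19:00 → overlap.
Rohan: starts Mar 24 16:00 at or after Jonas ends Mar 23 21:00 → clear.
Jonas overlaps Kenji, Amara.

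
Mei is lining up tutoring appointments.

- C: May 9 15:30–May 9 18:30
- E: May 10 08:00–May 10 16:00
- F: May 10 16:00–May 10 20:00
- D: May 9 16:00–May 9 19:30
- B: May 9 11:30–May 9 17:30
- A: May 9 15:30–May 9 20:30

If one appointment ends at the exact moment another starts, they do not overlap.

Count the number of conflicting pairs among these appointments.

6

Sorted by start: B, A, C, D, E, F.
A starts before B ends → B and A overlap.
C starts before B ends → B and C overlap.
D starts before B ends → B and D overlap.
E starts after B ends, so B has no further overlaps.
C starts before A ends → A and C overlap.
D starts before A ends → A and D overlap.
E starts after A ends, so A has no further overlaps.
D starts before C ends → C and D overlap.
E starts after C ends, so C has no further overlaps.
E starts after D ends, so D has no further overlaps.
F starts exactly when E ends (back-to-back, no overlap).
Overlapping pairs: A & B, A & C, A & D, B & C, B & D, C & D — 6 in total.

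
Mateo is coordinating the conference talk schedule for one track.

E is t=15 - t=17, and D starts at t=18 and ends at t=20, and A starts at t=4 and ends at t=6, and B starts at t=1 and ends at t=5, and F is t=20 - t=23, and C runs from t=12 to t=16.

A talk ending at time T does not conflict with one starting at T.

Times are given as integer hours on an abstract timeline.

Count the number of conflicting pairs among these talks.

2

Sorted by start: B, A, C, E, D, F.
A starts before B ends → B and A overlap.
C starts after B ends — done with B.
C starts after A ends — done with A.
E starts before C ends → C and E overlap.
D starts after C ends — done with C.
D starts after E ends — done with E.
F starts exactly when D ends (back-to-back, no overlap).
Overlapping pairs: A & B, C & E — 2 in total.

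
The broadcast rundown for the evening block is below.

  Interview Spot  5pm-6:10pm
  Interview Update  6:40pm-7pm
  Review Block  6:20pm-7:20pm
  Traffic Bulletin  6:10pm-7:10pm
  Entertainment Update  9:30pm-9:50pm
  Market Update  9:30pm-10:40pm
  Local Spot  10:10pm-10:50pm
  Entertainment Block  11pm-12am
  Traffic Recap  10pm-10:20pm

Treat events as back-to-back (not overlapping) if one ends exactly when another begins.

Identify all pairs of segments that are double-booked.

Entertainment Update & Market Update, Interview Update & Review Block, Interview Update & Traffic Bulletin, Local Spot & Market Update, Local Spot & Traffic Recap, Market Update & Traffic Recap, Review Block & Traffic Bulletin

Sorted by start: Interview Spot, Traffic Bulletin, Review Block, Interview Update, Entertainment Update, Market Update, Traffic Recap, Local Spot, Entertainment Block.
Traffic Bulletin starts exactly when Interview Spot ends (back-to-back, no overlap), so nothing later overlaps Interview Spot either.
Review Block starts before Traffic Bulletin ends → Traffic Bulletin and Review Block overlap.
Interview Update starts before Traffic Bulletin ends → Traffic Bulletin and Interview Update overlap.
Entertainment Update starts after Traffic Bulletin ends, so nothing later overlaps Traffic Bulletin either.
Interview Update starts before Review Block ends → Review Block and Interview Update overlap.
Entertainment Update starts after Review Block ends, so nothing later overlaps Review Block either.
Entertainment Update starts after Interview Update ends, so nothing later overlaps Interview Update either.
Market Update starts before Entertainment Update ends → Entertainment Update and Market Update overlap.
Traffic Recap starts after Entertainment Update ends, so nothing later overlaps Entertainment Update either.
Traffic Recap starts before Market Update ends → Market Update and Traffic Recap overlap.
Local Spot starts before Market Update ends → Market Update and Local Spot overlap.
Entertainment Block starts after Market Update ends.
Local Spot starts before Traffic Recap ends → Traffic Recap and Local Spot overlap.
Entertainment Block starts after Traffic Recap ends.
Entertainment Block starts after Local Spot ends.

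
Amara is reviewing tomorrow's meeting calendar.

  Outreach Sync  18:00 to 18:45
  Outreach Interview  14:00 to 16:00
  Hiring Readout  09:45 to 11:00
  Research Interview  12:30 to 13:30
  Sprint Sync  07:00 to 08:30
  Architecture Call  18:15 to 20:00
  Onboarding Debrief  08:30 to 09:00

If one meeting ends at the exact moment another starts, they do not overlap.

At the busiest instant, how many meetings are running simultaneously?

2

Sweep the timeline, counting +1 at each start and −1 at each end (ends before starts at a tie):
07:00 start Sprint Sync → 1
08:30 end Sprint Sync → 0
08:30 start Onboarding Debrief → 1
09:00 end Onboarding Debrief → 0
09:45 start Hiring Readout → 1
11:00 end Hiring Readout → 0
12:30 start Research Interview → 1
13:30 end Research Interview → 0
14:00 start Outreach Interview → 1
16:00 end Outreach Interview → 0
18:00 start Outreach Sync → 1
18:15 start Architecture Call → 2
18:45 end Outreach Sync → 1
20:00 end Architecture Call → 0
Peak is 2, at 18:15 (Architecture Call, Outreach Sync).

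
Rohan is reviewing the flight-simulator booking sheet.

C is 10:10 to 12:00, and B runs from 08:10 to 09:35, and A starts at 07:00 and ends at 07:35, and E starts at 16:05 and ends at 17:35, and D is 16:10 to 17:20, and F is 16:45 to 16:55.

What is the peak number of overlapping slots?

3

Sweep the timeline, counting +1 at each start and −1 at each end (ends before starts at a tie):
07:00 start A → 1
07:35 end A → 0
08:10 start B → 1
09:35 end B → 0
10:10 start C → 1
12:00 end C → 0
16:05 start E → 1
16:10 start D → 2
16:45 start F → 3
16:55 end F → 2
17:20 end D → 1
17:35 end E → 0
Peak is 3, at 16:45 (D, E, F).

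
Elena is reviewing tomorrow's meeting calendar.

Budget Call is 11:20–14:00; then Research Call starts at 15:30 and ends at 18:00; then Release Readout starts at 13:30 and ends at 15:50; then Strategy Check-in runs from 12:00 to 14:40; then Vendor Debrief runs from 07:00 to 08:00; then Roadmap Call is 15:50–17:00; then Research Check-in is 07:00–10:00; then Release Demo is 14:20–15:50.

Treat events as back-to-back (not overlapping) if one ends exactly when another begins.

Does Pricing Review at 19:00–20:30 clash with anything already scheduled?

No — it doesn't clash with anything

Vendor Debrief: ends 08:00 at or before Pricing Review starts 19:00 → clear.
Research Check-in: ends 10:00 at or before Pricing Review starts 19:00 → clear.
Budget Call: ends 14:00 at or before Pricing Review starts 19:00 → clear.
Strategy Check-in: ends 14:40 at or before Pricing Review starts 19:00 → clear.
Release Readout: ends 15:50 at or before Pricing Review starts 19:00 → clear.
Release Demo: ends 15:50 at or before Pricing Review starts 19:00 → clear.
Research Call: ends 18:00 at or before Pricing Review starts 19:00 → clear.
Roadmap Call: ends 17:00 at or before Pricing Review starts 19:00 → clear.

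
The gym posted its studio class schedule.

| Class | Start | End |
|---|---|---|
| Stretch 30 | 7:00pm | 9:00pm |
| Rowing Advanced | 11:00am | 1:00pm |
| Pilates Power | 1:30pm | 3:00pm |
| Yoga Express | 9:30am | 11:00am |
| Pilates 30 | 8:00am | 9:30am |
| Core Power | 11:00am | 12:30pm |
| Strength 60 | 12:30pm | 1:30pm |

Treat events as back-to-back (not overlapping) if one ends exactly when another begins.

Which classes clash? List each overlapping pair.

Core Power & Rowing Advanced, Rowing Advanced & Strength 60

Check each pair: they overlap iff neither finishes before the other starts.
Sorted by start: Pilates 30, Yoga Express, Core Power, Rowing Advanced, Strength 60, Pilates Power, Stretch 30.
Yoga Express starts exactly when Pilates 30 ends (back-to-back, no overlap); Pilates 30 is clear from here.
Core Power starts exactly when Yoga Express ends (back-to-back, no overlap); Yoga Express is clear from here.
Rowing Advanced starts before Core Power ends → Core Power and Rowing Advanced overlap.
Strength 60 starts exactly when Core Power ends (back-to-back, no overlap); Core Power is clear from here.
Strength 60 starts before Rowing Advanced ends → Rowing Advanced and Strength 60 overlap.
Pilates Power starts after Rowing Advanced ends; Rowing Advanced is clear from here.
Pilates Power starts exactly when Strength 60 ends (back-to-back, no overlap); Strength 60 is clear from here.
Stretch 30 starts after Pilates Power ends.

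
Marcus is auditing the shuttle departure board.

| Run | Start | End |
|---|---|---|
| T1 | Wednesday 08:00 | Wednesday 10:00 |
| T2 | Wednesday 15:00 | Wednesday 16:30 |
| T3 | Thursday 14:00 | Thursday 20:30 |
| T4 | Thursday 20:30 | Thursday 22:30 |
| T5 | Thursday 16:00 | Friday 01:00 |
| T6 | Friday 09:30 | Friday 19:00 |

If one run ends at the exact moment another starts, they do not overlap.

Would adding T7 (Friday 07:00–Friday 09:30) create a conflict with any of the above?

T1: ends Wednesday 10:00 at or before T7 starts Friday 07:00 → clear.
T2: ends Wednesday 16:30 at or before T7 starts Friday 07:00 → clear.
T3: ends Thursday 20:30 at or before T7 starts Friday 07:00 → clear.
T5: ends Friday 01:00 at or before T7 starts Friday 07:00 → clear.
T4: ends Thursday 22:30 at or before T7 starts Friday 07:00 → clear.
T6: starts Friday 09:30 at or after T7 ends Friday 09:30 → clear.

No — it doesn't clash with anything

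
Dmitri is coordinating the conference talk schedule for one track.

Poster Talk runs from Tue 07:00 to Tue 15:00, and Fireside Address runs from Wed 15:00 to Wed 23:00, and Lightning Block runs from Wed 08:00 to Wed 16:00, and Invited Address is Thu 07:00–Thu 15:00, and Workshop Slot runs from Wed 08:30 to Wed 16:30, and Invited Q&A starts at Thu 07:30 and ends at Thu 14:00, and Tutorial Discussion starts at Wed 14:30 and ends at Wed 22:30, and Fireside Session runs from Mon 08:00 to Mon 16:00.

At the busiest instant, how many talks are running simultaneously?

4

Walk through starts and ends in time order (an end at T is processed before a start at T):
Mon 08:00 start Fireside Session → 1
Mon 16:00 end Fireside Session → 0
Tue 07:00 start Poster Talk → 1
Tue 15:00 end Poster Talk → 0
Wed 08:00 start Lightning Block → 1
Wed 08:30 start Workshop Slot → 2
Wed 14:30 start Tutorial Discussion → 3
Wed 15:00 start Fireside Address → 4
Wed 16:00 end Lightning Block → 3
Wed 16:30 end Workshop Slot → 2
Wed 22:30 end Tutorial Discussion → 1
Wed 23:00 end Fireside Address → 0
Thu 07:00 start Invited Address → 1
Thu 07:30 start Invited Q&A → 2
Thu 14:00 end Invited Q&A → 1
Thu 15:00 end Invited Address → 0
Peak is 4, at Wed 15:00 (Fireside Address, Lightning Block, Tutorial Discussion, Workshop Slot).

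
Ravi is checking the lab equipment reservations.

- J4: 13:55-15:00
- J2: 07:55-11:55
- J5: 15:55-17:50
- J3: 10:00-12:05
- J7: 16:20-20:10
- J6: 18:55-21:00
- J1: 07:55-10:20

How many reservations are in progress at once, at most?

3

Sweep the timeline, counting +1 at each start and −1 at each end (ends before starts at a tie):
07:55 start J1 → 1
07:55 start J2 → 2
10:00 start J3 → 3
10:20 end J1 → 2
11:55 end J2 → 1
12:05 end J3 → 0
13:55 start J4 → 1
15:00 end J4 → 0
15:55 start J5 → 1
16:20 start J7 → 2
17:50 end J5 → 1
18:55 start J6 → 2
20:10 end J7 → 1
21:00 end J6 → 0
Peak is 3, at 10:00 (J1, J2, J3).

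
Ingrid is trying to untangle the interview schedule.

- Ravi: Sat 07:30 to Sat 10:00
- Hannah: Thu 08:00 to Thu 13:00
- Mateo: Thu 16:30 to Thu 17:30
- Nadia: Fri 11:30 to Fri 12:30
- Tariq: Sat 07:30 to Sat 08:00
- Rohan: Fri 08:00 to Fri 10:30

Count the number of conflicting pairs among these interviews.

1

Two intervals overlap when each starts before the other ends.
Sorted by start: Hannah, Mateo, Rohan, Nadia, Ravi, Tariq.
Mateo starts after Hannah ends — done with Hannah.
Rohan starts after Mateo ends — done with Mateo.
Nadia starts after Rohan ends — done with Rohan.
Ravi starts after Nadia ends — done with Nadia.
Tariq starts before Ravi ends → Ravi and Tariq overlap.
Overlapping pairs: Ravi & Tariq — 1 in total.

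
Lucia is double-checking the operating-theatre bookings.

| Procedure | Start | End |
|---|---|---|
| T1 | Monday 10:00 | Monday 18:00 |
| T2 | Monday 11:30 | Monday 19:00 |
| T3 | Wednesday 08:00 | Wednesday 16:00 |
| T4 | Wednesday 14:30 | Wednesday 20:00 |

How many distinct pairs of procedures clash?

2

Check each pair: they overlap iff neither finishes before the other starts.
Sorted by start: T1, T2, T3, T4.
T2 starts before T1 ends → T1 and T2 overlap.
T3 starts after T1 ends, so nothing later overlaps T1 either.
T3 starts after T2 ends, so nothing later overlaps T2 either.
T4 starts before T3 ends → T3 and T4 overlap.
Overlapping pairs: T1 & T2, T3 & T4 — 2 in total.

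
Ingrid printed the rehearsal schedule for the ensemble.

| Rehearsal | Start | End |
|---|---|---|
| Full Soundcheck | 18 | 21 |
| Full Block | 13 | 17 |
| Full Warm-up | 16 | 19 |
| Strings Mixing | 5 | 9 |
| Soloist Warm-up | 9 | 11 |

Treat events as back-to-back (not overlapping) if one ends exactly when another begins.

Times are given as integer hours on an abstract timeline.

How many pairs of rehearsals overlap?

2

Sorted by start: Strings Mixing, Soloist Warm-up, Full Block, Full Warm-up, Full Soundcheck.
Soloist Warm-up starts exactly when Strings Mixing ends (back-to-back, no overlap) — done with Strings Mixing.
Full Block starts after Soloist Warm-up ends — done with Soloist Warm-up.
Full Warm-up starts before Full Block ends → Full Block and Full Warm-up overlap.
Full Soundcheck starts after Full Block ends.
Full Soundcheck starts before Full Warm-up ends → Full Warm-up and Full Soundcheck overlap.
Overlapping pairs: Full Block & Full Warm-up, Full Soundcheck & Full Warm-up — 2 in total.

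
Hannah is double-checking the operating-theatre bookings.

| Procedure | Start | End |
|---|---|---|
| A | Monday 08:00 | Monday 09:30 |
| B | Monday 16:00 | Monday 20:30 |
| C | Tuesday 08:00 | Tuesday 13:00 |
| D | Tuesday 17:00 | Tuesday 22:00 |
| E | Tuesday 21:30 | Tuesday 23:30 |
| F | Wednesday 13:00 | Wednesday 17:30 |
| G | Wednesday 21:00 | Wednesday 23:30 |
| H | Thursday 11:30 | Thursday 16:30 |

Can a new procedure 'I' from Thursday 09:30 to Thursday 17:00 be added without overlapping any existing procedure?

A: ends Monday 09:30 at or before I starts Thursday 09:30 → clear.
B: ends Monday 20:30 at or before I starts Thursday 09:30 → clear.
C: ends Tuesday 13:00 at or before I starts Thursday 09:30 → clear.
D: ends Tuesday 22:00 at or before I starts Thursday 09:30 → clear.
E: ends Tuesday 23:30 at or before I starts Thursday 09:30 → clear.
F: ends Wednesday 17:30 at or before I starts Thursday 09:30 → clear.
G: ends Wednesday 23:30 at or before I starts Thursday 09:30 → clear.
H: starts Thursday 11:30 before I ends Thursday 17:00, and ends Thursday 16:30 after I starts Thursday 09:30 → overlap.
I overlaps H.

No — it overlaps H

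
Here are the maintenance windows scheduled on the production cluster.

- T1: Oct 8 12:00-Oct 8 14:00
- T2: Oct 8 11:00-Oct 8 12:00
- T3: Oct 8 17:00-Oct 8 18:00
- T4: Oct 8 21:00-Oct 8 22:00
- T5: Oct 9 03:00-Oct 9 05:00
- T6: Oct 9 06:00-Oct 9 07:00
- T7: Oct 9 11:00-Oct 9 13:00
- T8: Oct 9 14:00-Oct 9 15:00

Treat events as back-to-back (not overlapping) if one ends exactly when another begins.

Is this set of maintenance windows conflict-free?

Yes

Check each pair: they overlap iff neither finishes before the other starts.
Sorted by start: T2, T1, T3, T4, T5, T6, T7, T8.
T1 starts exactly when T2 ends (back-to-back, no overlap) — done with T2.
T3 starts after T1 ends — done with T1.
T4 starts after T3 ends — done with T3.
T5 starts after T4 ends — done with T4.
T6 starts after T5 ends — done with T5.
T7 starts after T6 ends — done with T6.
T8 starts after T7 ends.
Every pair is clear; the schedule has no overlaps.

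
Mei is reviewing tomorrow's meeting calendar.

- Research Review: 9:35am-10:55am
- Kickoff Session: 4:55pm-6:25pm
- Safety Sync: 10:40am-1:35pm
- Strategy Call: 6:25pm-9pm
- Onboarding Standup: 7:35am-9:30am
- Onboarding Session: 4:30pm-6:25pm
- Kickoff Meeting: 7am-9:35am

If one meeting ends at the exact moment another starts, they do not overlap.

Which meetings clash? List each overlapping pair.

Kickoff Meeting & Onboarding Standup, Kickoff Session & Onboarding Session, Research Review & Safety Sync

Sorted by start: Kickoff Meeting, Onboarding Standup, Research Review, Safety Sync, Onboarding Session, Kickoff Session, Strategy Call.
Onboarding Standup starts before Kickoff Meeting ends → Kickoff Meeting and Onboarding Standup overlap.
Research Review starts exactly when Kickoff Meeting ends (back-to-back, no overlap), so nothing later overlaps Kickoff Meeting either.
Research Review starts after Onboarding Standup ends, so nothing later overlaps Onboarding Standup either.
Safety Sync starts before Research Review ends → Research Review and Safety Sync overlap.
Onboarding Session starts after Research Review ends, so nothing later overlaps Research Review either.
Onboarding Session starts after Safety Sync ends, so nothing later overlaps Safety Sync either.
Kickoff Session starts before Onboarding Session ends → Onboarding Session and Kickoff Session overlap.
Strategy Call starts exactly when Onboarding Session ends (back-to-back, no overlap).
Strategy Call starts exactly when Kickoff Session ends (back-to-back, no overlap).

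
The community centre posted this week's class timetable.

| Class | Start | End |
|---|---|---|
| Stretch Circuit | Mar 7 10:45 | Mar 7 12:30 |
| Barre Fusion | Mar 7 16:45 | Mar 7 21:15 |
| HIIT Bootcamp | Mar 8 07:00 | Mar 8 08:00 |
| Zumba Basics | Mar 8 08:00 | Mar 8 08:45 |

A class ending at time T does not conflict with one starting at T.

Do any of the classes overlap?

Two intervals overlap when each starts before the other ends.
Sorted by start: Stretch Circuit, Barre Fusion, HIIT Bootcamp, Zumba Basics.
Barre Fusion starts after Stretch Circuit ends, so Stretch Circuit has no further overlaps.
HIIT Bootcamp starts after Barre Fusion ends, so Barre Fusion has no further overlaps.
Zumba Basics starts exactly when HIIT Bootcamp ends (back-to-back, no overlap).
Every pair is clear; the schedule has no overlaps.

No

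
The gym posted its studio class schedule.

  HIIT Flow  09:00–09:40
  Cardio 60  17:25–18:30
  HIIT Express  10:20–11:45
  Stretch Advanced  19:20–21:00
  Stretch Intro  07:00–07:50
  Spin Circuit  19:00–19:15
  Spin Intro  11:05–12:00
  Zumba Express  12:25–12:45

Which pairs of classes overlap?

Sorted by start: Stretch Intro, HIIT Flow, HIIT Express, Spin Intro, Zumba Express, Cardio 60, Spin Circuit, Stretch Advanced.
HIIT Flow starts after Stretch Intro ends, so nothing later overlaps Stretch Intro either.
HIIT Express starts after HIIT Flow ends, so nothing later overlaps HIIT Flow either.
Spin Intro starts before HIIT Express ends → HIIT Express and Spin Intro overlap.
Zumba Express starts after HIIT Express ends, so nothing later overlaps HIIT Express either.
Zumba Express starts after Spin Intro ends, so nothing later overlaps Spin Intro either.
Cardio 60 starts after Zumba Express ends, so nothing later overlaps Zumba Express either.
Spin Circuit starts after Cardio 60 ends, so nothing later overlaps Cardio 60 either.
Stretch Advanced starts after Spin Circuit ends.

HIIT Express & Spin Intro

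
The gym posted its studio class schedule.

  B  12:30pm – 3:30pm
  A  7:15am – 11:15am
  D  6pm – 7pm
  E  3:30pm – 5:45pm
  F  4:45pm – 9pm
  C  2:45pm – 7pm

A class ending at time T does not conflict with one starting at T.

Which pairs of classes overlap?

Sorted by start: A, B, C, E, F, D.
B starts after A ends, so A has no further overlaps.
C starts before B ends → B and C overlap.
E starts exactly when B ends (back-to-back, no overlap), so B has no further overlaps.
E starts before C ends → C and E overlap.
F starts before C ends → C and F overlap.
D starts before C ends → C and D overlap.
F starts before E ends → E and F overlap.
D starts after E ends.
D starts before F ends → F and D overlap.

B & C, C & D, C & E, C & F, D & F, E & F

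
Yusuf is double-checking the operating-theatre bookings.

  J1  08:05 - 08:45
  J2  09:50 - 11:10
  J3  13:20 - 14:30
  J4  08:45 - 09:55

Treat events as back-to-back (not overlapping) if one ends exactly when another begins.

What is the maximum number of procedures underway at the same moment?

Sweep the timeline, counting +1 at each start and −1 at each end (ends before starts at a tie):
08:05 start J1 → 1
08:45 end J1 → 0
08:45 start J4 → 1
09:50 start J2 → 2
09:55 end J4 → 1
11:10 end J2 → 0
13:20 start J3 → 1
14:30 end J3 → 0
Peak is 2, at 09:50 (J2, J4).

2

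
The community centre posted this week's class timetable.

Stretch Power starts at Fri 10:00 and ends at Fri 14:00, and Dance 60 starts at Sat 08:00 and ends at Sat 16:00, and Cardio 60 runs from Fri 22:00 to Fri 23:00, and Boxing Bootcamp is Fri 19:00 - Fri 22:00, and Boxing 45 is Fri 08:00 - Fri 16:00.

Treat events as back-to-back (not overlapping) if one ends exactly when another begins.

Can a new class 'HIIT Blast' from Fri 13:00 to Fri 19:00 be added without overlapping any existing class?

Boxing 45: starts Fri 08:00 before HIIT Blast ends Fri 19:00, and ends Fri 16:00 after HIIT Blast starts Fri 13:00 → overlap.
Stretch Power: starts Fri 10:00 before HIIT Blast ends Fri 19:00, and ends Fri 14:00 after HIIT Blast starts Fri 13:00 → overlap.
Boxing Bootcamp: starts Fri 19:00 at or after HIIT Blast ends Fri 19:00 → clear.
Cardio 60: starts Fri 22:00 at or after HIIT Blast ends Fri 19:00 → clear.
Dance 60: starts Sat 08:00 at or after HIIT Blast ends Fri 19:00 → clear.
HIIT Blast overlaps Boxing 45, Stretch Power.

No — it overlaps Boxing 45, Stretch Power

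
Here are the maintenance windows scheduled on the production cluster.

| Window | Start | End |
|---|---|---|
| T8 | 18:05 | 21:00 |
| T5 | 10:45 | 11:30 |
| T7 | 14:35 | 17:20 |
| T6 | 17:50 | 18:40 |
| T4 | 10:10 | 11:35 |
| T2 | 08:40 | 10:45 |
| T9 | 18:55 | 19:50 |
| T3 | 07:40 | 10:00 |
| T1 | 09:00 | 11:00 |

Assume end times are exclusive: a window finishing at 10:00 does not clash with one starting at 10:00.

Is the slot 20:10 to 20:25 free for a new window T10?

No — it overlaps T8

T3: ends 10:00 at or before T10 starts 20:10 → clear.
T2: ends 10:45 at or before T10 starts 20:10 → clear.
T1: ends 11:00 at or before T10 starts 20:10 → clear.
T4: ends 11:35 at or before T10 starts 20:10 → clear.
T5: ends 11:30 at or before T10 starts 20:10 → clear.
T7: ends 17:20 at or before T10 starts 20:10 → clear.
T6: ends 18:40 at or before T10 starts 20:10 → clear.
T8: starts 18:05 before T10 ends 20:25, and ends 21:00 after T10 starts 20:10 → overlap.
T9: ends 19:50 at or before T10 starts 20:10 → clear.
T10 overlaps T8.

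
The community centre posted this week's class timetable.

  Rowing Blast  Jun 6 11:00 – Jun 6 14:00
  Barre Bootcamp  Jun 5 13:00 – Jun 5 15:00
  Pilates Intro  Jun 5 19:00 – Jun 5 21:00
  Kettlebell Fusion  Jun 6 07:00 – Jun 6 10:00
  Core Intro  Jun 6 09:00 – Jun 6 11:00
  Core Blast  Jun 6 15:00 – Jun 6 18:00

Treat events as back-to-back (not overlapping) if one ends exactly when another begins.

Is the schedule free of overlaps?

Sorted by start: Barre Bootcamp, Pilates Intro, Kettlebell Fusion, Core Intro, Rowing Blast, Core Blast.
Pilates Intro starts after Barre Bootcamp ends — done with Barre Bootcamp.
Kettlebell Fusion starts after Pilates Intro ends — done with Pilates Intro.
Core Intro starts before Kettlebell Fusion ends → Kettlebell Fusion and Core Intro overlap.
That's a conflict, so the schedule is not conflict-free.

No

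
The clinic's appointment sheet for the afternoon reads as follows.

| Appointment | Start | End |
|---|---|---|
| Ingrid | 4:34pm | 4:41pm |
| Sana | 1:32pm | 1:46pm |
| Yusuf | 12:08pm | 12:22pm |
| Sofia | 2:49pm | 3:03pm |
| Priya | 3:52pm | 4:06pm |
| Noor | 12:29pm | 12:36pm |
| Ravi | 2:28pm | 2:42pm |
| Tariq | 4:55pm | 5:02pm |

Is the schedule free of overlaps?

Yes

Check each pair: they overlap iff neither finishes before the other starts.
Sorted by start: Yusuf, Noor, Sana, Ravi, Sofia, Priya, Ingrid, Tariq.
Noor starts after Yusuf ends, so nothing later overlaps Yusuf either.
Sana starts after Noor ends, so nothing later overlaps Noor either.
Ravi starts after Sana ends, so nothing later overlaps Sana either.
Sofia starts after Ravi ends, so nothing later overlaps Ravi either.
Priya starts after Sofia ends, so nothing later overlaps Sofia either.
Ingrid starts after Priya ends, so nothing later overlaps Priya either.
Tariq starts after Ingrid ends.
Every pair is clear; the schedule has no overlaps.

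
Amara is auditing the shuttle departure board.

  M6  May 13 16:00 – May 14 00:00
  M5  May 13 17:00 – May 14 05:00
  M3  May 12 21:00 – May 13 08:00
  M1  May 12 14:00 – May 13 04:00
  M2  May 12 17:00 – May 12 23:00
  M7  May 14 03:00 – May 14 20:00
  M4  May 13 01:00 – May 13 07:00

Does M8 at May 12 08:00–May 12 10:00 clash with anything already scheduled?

No — it doesn't clash with anything

M1: starts May 12 14:00 at or after M8 ends May 12 10:00 → clear.
M2: starts May 12 17:00 at or after M8 ends May 12 10:00 → clear.
M3: starts May 12 21:00 at or after M8 ends May 12 10:00 → clear.
M4: starts May 13 01:00 at or after M8 ends May 12 10:00 → clear.
M6: starts May 13 16:00 at or after M8 ends May 12 10:00 → clear.
M5: starts May 13 17:00 at or after M8 ends May 12 10:00 → clear.
M7: starts May 14 03:00 at or after M8 ends May 12 10:00 → clear.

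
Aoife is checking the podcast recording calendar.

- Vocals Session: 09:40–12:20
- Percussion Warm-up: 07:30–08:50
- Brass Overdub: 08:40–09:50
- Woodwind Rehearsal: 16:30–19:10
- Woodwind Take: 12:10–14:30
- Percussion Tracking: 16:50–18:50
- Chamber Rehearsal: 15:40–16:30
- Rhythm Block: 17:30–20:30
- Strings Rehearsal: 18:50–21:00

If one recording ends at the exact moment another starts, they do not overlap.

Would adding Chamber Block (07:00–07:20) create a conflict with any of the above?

Percussion Warm-up: starts 07:30 at or after Chamber Block ends 07:20 → clear.
Brass Overdub: starts 08:40 at or after Chamber Block ends 07:20 → clear.
Vocals Session: starts 09:40 at or after Chamber Block ends 07:20 → clear.
Woodwind Take: starts 12:10 at or after Chamber Block ends 07:20 → clear.
Chamber Rehearsal: starts 15:40 at or after Chamber Block ends 07:20 → clear.
Woodwind Rehearsal: starts 16:30 at or after Chamber Block ends 07:20 → clear.
Percussion Tracking: starts 16:50 at or after Chamber Block ends 07:20 → clear.
Rhythm Block: starts 17:30 at or after Chamber Block ends 07:20 → clear.
Strings Rehearsal: starts 18:50 at or after Chamber Block ends 07:20 → clear.

No — it doesn't clash with anything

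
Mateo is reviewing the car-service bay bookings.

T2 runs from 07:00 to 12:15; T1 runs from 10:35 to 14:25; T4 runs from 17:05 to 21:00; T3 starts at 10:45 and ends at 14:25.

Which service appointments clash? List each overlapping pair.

T1 & T2, T1 & T3, T2 & T3

Sorted by start: T2, T1, T3, T4.
T1 starts before T2 ends → T2 and T1 overlap.
T3 starts before T2 ends → T2 and T3 overlap.
T4 starts after T2 ends.
T3 starts before T1 ends → T1 and T3 overlap.
T4 starts after T1 ends.
T4 starts after T3 ends.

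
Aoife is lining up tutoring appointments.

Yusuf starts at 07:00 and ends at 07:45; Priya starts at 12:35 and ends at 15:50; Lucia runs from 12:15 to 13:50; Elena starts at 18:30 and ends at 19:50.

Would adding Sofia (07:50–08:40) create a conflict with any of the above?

No — it doesn't clash with anything

Yusuf: ends 07:45 at or before Sofia starts 07:50 → clear.
Lucia: starts 12:15 at or after Sofia ends 08:40 → clear.
Priya: starts 12:35 at or after Sofia ends 08:40 → clear.
Elena: starts 18:30 at or after Sofia ends 08:40 → clear.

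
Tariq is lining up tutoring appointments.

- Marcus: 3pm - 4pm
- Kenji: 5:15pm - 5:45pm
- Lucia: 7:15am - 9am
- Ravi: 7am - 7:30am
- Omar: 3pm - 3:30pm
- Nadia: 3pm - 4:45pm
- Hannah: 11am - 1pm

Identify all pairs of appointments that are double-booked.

Sorted by start: Ravi, Lucia, Hannah, Nadia, Omar, Marcus, Kenji.
Lucia starts before Ravi ends → Ravi and Lucia overlap.
Hannah starts after Ravi ends — done with Ravi.
Hannah starts after Lucia ends — done with Lucia.
Nadia starts after Hannah ends — done with Hannah.
Omar starts before Nadia ends → Nadia and Omar overlap.
Marcus starts before Nadia ends → Nadia and Marcus overlap.
Kenji starts after Nadia ends.
Marcus starts before Omar ends → Omar and Marcus overlap.
Kenji starts after Omar ends.
Kenji starts after Marcus ends.

Lucia & Ravi, Marcus & Nadia, Marcus & Omar, Nadia & Omar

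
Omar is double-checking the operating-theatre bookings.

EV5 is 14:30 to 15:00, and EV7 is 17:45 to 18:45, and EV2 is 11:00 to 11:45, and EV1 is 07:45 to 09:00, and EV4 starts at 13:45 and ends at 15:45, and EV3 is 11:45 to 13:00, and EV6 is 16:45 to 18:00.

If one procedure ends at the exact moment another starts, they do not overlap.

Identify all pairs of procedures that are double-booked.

EV4 & EV5, EV6 & EV7

Sorted by start: EV1, EV2, EV3, EV4, EV5, EV6, EV7.
EV2 starts after EV1 ends; EV1 is clear from here.
EV3 starts exactly when EV2 ends (back-to-back, no overlap); EV2 is clear from here.
EV4 starts after EV3 ends; EV3 is clear from here.
EV5 starts before EV4 ends → EV4 and EV5 overlap.
EV6 starts after EV4 ends; EV4 is clear from here.
EV6 starts after EV5 ends; EV5 is clear from here.
EV7 starts before EV6 ends → EV6 and EV7 overlap.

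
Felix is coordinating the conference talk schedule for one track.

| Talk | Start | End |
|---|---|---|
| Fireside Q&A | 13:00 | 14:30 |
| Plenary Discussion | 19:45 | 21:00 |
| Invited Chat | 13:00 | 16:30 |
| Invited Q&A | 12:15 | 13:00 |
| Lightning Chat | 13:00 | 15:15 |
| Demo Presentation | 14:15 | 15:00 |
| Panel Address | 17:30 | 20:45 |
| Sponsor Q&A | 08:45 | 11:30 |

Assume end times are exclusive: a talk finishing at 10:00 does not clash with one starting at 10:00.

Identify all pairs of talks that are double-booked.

Demo Presentation & Fireside Q&A, Demo Presentation & Invited Chat, Demo Presentation & Lightning Chat, Fireside Q&A & Invited Chat, Fireside Q&A & Lightning Chat, Invited Chat & Lightning Chat, Panel Address & Plenary Discussion

Sorted by start: Sponsor Q&A, Invited Q&A, Lightning Chat, Invited Chat, Fireside Q&A, Demo Presentation, Panel Address, Plenary Discussion.
Invited Q&A starts after Sponsor Q&A ends; Sponsor Q&A is clear from here.
Lightning Chat starts exactly when Invited Q&A ends (back-to-back, no overlap); Invited Q&A is clear from here.
Invited Chat starts before Lightning Chat ends → Lightning Chat and Invited Chat overlap.
Fireside Q&A starts before Lightning Chat ends → Lightning Chat and Fireside Q&A overlap.
Demo Presentation starts before Lightning Chat ends → Lightning Chat and Demo Presentation overlap.
Panel Address starts after Lightning Chat ends; Lightning Chat is clear from here.
Fireside Q&A starts before Invited Chat ends → Invited Chat and Fireside Q&A overlap.
Demo Presentation starts before Invited Chat ends → Invited Chat and Demo Presentation overlap.
Panel Address starts after Invited Chat ends; Invited Chat is clear from here.
Demo Presentation starts before Fireside Q&A ends → Fireside Q&A and Demo Presentation overlap.
Panel Address starts after Fireside Q&A ends; Fireside Q&A is clear from here.
Panel Address starts after Demo Presentation ends; Demo Presentation is clear from here.
Plenary Discussion starts before Panel Address ends → Panel Address and Plenary Discussion overlap.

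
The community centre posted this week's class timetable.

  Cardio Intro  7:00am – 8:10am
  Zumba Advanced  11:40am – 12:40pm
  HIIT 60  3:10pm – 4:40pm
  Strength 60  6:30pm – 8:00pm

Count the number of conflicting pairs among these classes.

Two intervals overlap when each starts before the other ends.
Sorted by start: Cardio Intro, Zumba Advanced, HIIT 60, Strength 60.
Zumba Advanced starts after Cardio Intro ends — done with Cardio Intro.
HIIT 60 starts after Zumba Advanced ends — done with Zumba Advanced.
Strength 60 starts after HIIT 60 ends.
No pair overlaps.

0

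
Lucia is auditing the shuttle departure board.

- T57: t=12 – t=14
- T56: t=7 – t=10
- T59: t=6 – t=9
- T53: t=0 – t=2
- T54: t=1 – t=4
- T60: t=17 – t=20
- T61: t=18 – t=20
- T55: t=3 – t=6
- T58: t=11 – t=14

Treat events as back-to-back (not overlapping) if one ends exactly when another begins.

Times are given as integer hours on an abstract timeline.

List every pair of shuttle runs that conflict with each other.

T53 & T54, T54 & T55, T56 & T59, T57 & T58, T60 & T61

Sorted by start: T53, T54, T55, T59, T56, T58, T57, T60, T61.
T54 starts before T53 ends → T53 and T54 overlap.
T55 starts after T53 ends; T53 is clear from here.
T55 starts before T54 ends → T54 and T55 overlap.
T59 starts after T54 ends; T54 is clear from here.
T59 starts exactly when T55 ends (back-to-back, no overlap); T55 is clear from here.
T56 starts before T59 ends → T59 and T56 overlap.
T58 starts after T59 ends; T59 is clear from here.
T58 starts after T56 ends; T56 is clear from here.
T57 starts before T58 ends → T58 and T57 overlap.
T60 starts after T58 ends; T58 is clear from here.
T60 starts after T57 ends; T57 is clear from here.
T61 starts before T60 ends → T60 and T61 overlap.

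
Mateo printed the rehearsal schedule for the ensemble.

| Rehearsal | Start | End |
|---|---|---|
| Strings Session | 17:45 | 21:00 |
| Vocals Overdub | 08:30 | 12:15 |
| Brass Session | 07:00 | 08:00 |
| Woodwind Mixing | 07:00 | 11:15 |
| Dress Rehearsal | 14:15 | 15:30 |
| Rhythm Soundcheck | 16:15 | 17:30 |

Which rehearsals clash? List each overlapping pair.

Sorted by start: Woodwind Mixing, Brass Session, Vocals Overdub, Dress Rehearsal, Rhythm Soundcheck, Strings Session.
Brass Session starts before Woodwind Mixing ends → Woodwind Mixing and Brass Session overlap.
Vocals Overdub starts before Woodwind Mixing ends → Woodwind Mixing and Vocals Overdub overlap.
Dress Rehearsal starts after Woodwind Mixing ends, so nothing later overlaps Woodwind Mixing either.
Vocals Overdub starts after Brass Session ends, so nothing later overlaps Brass Session either.
Dress Rehearsal starts after Vocals Overdub ends, so nothing later overlaps Vocals Overdub either.
Rhythm Soundcheck starts after Dress Rehearsal ends, so nothing later overlaps Dress Rehearsal either.
Strings Session starts after Rhythm Soundcheck ends.

Brass Session & Woodwind Mixing, Vocals Overdub & Woodwind Mixing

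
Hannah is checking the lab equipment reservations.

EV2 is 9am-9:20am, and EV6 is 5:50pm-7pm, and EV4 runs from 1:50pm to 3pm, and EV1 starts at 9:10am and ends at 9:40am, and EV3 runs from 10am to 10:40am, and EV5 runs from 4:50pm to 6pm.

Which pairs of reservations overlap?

Sorted by start: EV2, EV1, EV3, EV4, EV5, EV6.
EV1 starts before EV2 ends → EV2 and EV1 overlap.
EV3 starts after EV2 ends — done with EV2.
EV3 starts after EV1 ends — done with EV1.
EV4 starts after EV3 ends — done with EV3.
EV5 starts after EV4 ends — done with EV4.
EV6 starts before EV5 ends → EV5 and EV6 overlap.

EV1 & EV2, EV5 & EV6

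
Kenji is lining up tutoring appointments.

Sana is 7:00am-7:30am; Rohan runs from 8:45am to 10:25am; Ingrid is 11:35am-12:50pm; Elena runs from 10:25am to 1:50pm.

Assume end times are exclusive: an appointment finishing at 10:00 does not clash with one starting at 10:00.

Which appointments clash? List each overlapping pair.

Sorted by start: Sana, Rohan, Elena, Ingrid.
Rohan starts after Sana ends, so nothing later overlaps Sana either.
Elena starts exactly when Rohan ends (back-to-back, no overlap), so nothing later overlaps Rohan either.
Ingrid starts before Elena ends → Elena and Ingrid overlap.

Elena & Ingrid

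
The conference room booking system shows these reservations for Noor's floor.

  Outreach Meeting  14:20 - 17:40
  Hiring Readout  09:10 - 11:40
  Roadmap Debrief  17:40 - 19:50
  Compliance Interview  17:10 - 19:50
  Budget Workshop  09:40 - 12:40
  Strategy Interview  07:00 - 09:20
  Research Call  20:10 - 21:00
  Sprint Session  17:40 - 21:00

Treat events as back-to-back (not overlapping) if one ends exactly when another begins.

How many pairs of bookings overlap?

Check each pair: they overlap iff neither finishes before the other starts.
Sorted by start: Strategy Interview, Hiring Readout, Budget Workshop, Outreach Meeting, Compliance Interview, Sprint Session, Roadmap Debrief, Research Call.
Hiring Readout starts before Strategy Interview ends → Strategy Interview and Hiring Readout overlap.
Budget Workshop starts after Strategy Interview ends, so Strategy Interview has no further overlaps.
Budget Workshop starts before Hiring Readout ends → Hiring Readout and Budget Workshop overlap.
Outreach Meeting starts after Hiring Readout ends, so Hiring Readout has no further overlaps.
Outreach Meeting starts after Budget Workshop ends, so Budget Workshop has no further overlaps.
Compliance Interview starts before Outreach Meeting ends → Outreach Meeting and Compliance Interview overlap.
Sprint Session starts exactly when Outreach Meeting ends (back-to-back, no overlap), so Outreach Meeting has no further overlaps.
Sprint Session starts before Compliance Interview ends → Compliance Interview and Sprint Session overlap.
Roadmap Debrief starts before Compliance Interview ends → Compliance Interview and Roadmap Debrief overlap.
Research Call starts after Compliance Interview ends.
Roadmap Debrief starts before Sprint Session ends → Sprint Session and Roadmap Debrief overlap.
Research Call starts before Sprint Session ends → Sprint Session and Research Call overlap.
Research Call starts after Roadmap Debrief ends.
Overlapping pairs: Budget Workshop & Hiring Readout, Compliance Interview & Outreach Meeting, Compliance Interview & Roadmap Debrief, Compliance Interview & Sprint Session, Hiring Readout & Strategy Interview, Research Call & Sprint Session, Roadmap Debrief & Sprint Session — 7 in total.

7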